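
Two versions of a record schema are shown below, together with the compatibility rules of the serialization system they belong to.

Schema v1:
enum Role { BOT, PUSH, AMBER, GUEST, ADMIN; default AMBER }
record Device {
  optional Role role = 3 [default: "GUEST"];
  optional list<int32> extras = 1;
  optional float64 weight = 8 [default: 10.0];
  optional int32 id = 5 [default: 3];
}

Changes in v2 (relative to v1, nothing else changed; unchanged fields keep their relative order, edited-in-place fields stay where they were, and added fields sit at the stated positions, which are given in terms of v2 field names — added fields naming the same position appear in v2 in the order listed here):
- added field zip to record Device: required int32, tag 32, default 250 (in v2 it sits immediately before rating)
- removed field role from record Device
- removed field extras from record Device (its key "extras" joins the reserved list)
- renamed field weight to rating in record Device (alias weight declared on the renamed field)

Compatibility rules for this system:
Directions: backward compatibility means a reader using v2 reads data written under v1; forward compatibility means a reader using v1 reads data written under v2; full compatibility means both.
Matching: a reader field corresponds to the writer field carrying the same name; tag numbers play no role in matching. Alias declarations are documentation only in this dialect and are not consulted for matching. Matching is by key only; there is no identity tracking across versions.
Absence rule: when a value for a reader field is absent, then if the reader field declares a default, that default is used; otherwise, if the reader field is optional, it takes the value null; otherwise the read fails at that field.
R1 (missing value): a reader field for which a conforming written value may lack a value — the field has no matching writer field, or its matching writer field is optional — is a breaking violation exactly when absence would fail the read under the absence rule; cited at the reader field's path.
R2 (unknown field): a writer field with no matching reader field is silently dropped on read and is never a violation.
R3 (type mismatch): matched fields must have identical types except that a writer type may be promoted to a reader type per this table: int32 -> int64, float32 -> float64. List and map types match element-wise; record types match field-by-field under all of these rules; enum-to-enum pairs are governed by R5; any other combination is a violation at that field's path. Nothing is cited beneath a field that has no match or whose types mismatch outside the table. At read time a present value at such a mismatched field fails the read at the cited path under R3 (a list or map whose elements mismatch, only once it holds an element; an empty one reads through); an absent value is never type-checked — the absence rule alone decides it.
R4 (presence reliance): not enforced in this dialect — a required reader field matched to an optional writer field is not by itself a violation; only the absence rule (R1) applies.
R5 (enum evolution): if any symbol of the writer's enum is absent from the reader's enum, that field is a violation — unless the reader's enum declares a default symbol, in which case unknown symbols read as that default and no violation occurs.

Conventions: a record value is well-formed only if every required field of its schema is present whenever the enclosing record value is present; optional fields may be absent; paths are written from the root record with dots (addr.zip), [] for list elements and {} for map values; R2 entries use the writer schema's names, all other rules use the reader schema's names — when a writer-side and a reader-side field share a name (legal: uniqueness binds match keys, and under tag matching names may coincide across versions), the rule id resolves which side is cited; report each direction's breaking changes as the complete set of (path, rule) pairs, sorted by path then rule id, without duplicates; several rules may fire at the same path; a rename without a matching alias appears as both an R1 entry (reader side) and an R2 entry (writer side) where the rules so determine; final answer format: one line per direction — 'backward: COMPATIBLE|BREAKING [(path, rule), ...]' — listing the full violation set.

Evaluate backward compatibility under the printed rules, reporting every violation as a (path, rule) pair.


backward: COMPATIBLE []

each type pair in Device: writer, then reader
checking backward for Device: reader v2 against writer v1:
  zip: no writer-side match
  rating: no writer-side match
  int32 -> int32, writer optional: id aligns to id
  leftover writer field: role
  leftover writer field: extras
  leftover writer field: weight
  nothing fires on Device: backward is COMPATIBLE
remaining Device differences; none change what is asked:
  added field zip to record Device: required int32, tag 32, default 250 (in v2 it sits immediately before rating) -> fires no rule on Device, leaving the asked answer as it is
  removed field role from record Device -> fires no rule on Device, leaving the asked answer as it is
  removed field extras from record Device (its key "extras" joins the reserved list) -> fires no rule on Device, leaving the asked answer as it is
  renamed field weight to rating in record Device (alias weight declared on the renamed field) -> fires no rule on Device, leaving the asked answer as it is


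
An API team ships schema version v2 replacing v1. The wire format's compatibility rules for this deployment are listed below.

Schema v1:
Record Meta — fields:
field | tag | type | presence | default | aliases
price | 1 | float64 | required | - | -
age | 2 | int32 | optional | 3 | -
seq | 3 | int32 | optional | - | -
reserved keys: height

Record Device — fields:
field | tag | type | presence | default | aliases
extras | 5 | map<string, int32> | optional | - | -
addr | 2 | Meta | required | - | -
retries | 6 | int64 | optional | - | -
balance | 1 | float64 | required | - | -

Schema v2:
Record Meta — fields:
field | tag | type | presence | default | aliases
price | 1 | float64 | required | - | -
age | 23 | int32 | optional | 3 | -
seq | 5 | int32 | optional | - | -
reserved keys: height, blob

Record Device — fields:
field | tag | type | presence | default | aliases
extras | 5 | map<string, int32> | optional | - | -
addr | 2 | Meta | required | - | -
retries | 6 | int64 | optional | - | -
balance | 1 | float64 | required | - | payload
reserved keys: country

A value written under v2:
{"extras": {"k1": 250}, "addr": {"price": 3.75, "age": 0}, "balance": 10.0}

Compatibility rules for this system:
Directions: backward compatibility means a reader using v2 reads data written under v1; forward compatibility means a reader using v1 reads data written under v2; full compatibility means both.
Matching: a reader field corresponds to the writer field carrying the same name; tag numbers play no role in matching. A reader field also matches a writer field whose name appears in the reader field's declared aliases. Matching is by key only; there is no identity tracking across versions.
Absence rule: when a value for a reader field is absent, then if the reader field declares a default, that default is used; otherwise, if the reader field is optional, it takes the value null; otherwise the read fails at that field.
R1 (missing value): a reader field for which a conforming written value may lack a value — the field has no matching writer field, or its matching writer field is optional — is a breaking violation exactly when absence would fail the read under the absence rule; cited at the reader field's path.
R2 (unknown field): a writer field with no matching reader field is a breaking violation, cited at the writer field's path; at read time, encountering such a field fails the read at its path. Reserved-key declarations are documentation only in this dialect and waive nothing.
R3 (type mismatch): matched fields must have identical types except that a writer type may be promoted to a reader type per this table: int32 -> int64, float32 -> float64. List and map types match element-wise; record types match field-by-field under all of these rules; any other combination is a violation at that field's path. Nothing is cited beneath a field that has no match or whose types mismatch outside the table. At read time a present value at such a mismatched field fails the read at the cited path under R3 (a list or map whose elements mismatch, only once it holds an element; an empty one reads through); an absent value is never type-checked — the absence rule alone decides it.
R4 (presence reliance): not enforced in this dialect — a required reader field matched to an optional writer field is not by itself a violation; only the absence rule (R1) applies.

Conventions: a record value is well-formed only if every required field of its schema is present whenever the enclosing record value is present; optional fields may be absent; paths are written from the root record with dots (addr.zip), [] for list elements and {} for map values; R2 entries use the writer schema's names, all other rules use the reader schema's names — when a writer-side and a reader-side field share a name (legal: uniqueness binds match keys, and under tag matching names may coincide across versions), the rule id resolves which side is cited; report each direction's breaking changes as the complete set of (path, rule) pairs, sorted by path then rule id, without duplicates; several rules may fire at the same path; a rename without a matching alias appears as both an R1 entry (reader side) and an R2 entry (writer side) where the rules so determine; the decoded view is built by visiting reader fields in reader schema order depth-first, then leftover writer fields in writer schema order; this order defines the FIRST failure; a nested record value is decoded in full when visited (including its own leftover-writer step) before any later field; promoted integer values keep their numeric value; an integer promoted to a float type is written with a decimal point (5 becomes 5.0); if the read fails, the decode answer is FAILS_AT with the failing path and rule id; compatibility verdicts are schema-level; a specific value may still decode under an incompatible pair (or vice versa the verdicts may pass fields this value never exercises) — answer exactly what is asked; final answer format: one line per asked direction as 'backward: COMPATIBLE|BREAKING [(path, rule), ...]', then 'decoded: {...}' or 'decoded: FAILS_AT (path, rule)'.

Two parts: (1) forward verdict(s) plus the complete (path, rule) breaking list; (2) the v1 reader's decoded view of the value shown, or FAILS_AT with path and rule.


arrows below run writer -> reader for Device
checking forward for Device: reader v1 against writer v2:
  extras: map<string, int32> -> map<string, int32>, writer optional; from extras
  addr: Meta -> Meta, writer required; from addr
  retries: int64 -> int64, writer optional; from retries
  balance: float64 -> float64, writer required; from balance
  addr.price: float64 -> float64, writer required; from addr.price
  addr.age: int32 -> int32, writer optional; from addr.age
  addr.seq: int32 -> int32, writer optional; from addr.seq
  => forward verdict for Device: COMPATIBLE, no violations
migrating the Device value to v1:
  extras := {"k1": 250}
  addr.price := 3.75
  addr.age := 0
  addr.seq := null (not supplied -> null)
  retries := null (not supplied -> null)
  balance := 10.0
  => decoded: {"extras": {"k1": 250}, "addr": {"price": 3.75, "age": 0, "seq": null}, "retries": null, "balance": 10.0}
diffs on Device not affecting the asked answer:
  field seq in record Meta: tag 3 changed to 5 -> inert for the asked Device verdict: nothing fires
  field age in record Meta: tag 2 changed to 23 -> inert for the asked Device verdict: nothing fires

forward: COMPATIBLE []; decoded: {"extras": {"k1": 250}, "addr": {"price": 3.75, "age": 0, "seq": null}, "retries": null, "balance": 10.0}


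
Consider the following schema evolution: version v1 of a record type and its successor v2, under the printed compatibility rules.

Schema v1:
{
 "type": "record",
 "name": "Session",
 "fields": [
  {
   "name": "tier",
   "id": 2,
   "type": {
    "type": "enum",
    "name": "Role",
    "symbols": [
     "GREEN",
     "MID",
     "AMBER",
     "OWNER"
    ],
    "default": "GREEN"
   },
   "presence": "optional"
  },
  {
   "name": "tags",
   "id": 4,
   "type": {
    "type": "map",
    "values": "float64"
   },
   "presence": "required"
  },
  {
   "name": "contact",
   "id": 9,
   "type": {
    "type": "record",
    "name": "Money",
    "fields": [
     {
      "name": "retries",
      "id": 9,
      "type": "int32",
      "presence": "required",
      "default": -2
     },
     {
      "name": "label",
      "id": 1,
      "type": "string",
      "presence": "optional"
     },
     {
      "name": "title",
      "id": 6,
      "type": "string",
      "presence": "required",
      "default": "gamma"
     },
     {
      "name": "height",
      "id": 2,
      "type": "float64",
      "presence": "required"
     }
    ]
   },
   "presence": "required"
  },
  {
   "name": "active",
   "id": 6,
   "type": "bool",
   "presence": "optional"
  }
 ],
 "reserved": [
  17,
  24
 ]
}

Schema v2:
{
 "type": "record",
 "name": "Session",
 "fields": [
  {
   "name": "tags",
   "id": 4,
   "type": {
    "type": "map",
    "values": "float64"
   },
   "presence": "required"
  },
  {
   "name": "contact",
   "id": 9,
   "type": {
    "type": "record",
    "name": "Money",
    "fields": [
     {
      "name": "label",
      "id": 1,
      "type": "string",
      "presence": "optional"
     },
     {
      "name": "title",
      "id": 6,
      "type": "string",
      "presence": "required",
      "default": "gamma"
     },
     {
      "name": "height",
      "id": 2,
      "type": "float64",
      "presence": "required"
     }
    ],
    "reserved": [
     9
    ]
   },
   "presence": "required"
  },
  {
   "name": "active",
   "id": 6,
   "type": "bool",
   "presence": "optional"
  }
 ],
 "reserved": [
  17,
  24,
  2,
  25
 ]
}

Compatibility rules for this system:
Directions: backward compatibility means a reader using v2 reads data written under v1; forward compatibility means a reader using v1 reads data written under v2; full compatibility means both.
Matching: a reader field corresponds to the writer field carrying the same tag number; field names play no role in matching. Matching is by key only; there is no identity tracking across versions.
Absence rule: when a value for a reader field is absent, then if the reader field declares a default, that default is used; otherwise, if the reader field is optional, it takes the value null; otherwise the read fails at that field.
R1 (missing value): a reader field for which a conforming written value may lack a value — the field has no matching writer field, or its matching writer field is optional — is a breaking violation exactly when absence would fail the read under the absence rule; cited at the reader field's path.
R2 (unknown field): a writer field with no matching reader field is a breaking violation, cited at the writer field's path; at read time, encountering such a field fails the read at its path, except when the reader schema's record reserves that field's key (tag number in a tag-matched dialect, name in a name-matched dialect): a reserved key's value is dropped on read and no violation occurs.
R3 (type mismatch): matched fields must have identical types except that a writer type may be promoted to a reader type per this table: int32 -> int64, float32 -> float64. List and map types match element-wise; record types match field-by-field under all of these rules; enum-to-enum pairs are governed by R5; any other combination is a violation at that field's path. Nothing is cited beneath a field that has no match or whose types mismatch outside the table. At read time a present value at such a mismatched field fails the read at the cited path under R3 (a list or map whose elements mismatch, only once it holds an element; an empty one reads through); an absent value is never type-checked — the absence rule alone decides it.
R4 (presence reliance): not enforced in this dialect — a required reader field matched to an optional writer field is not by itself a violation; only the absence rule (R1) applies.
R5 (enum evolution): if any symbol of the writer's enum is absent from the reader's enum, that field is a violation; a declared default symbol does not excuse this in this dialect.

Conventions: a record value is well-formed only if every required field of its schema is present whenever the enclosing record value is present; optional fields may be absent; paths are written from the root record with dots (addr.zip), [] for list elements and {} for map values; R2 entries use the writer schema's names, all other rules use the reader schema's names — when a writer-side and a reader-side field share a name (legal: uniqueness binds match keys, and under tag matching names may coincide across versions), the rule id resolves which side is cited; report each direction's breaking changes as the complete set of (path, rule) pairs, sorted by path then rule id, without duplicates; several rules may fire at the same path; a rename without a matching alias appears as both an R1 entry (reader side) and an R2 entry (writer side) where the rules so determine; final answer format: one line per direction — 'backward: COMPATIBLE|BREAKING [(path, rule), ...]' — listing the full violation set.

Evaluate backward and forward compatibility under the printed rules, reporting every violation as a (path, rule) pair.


the writer's type comes first in each Session pair
backward pass over Session, reader schema v2, writer schema v1:
  tags: paired with writer tags (map<string, float64> -> map<string, float64>; writer required)
  contact: paired with writer contact (Money -> Money; writer required)
  active: paired with writer active (bool -> bool; writer optional)
  writer field tier has no reader counterpart
  contact.label: paired with writer contact.label (string -> string; writer optional)
  contact.title: paired with writer contact.title (string -> string; writer required)
  contact.height: paired with writer contact.height (float64 -> float64; writer required)
  writer field contact.retries has no reader counterpart
  => no violations; backward on Session: COMPATIBLE
forward pass over Session, reader schema v1, writer schema v2:
  no writer field matches reader tier
  tags: paired with writer tags (map<string, float64> -> map<string, float64>; writer required)
  contact: paired with writer contact (Money -> Money; writer required)
  active: paired with writer active (bool -> bool; writer optional)
  no writer field matches reader contact.retries
  contact.label: paired with writer contact.label (string -> string; writer optional)
  contact.title: paired with writer contact.title (string -> string; writer required)
  contact.height: paired with writer contact.height (float64 -> float64; writer required)
  => no violations; forward on Session: COMPATIBLE

backward: COMPATIBLE []; forward: COMPATIBLE []


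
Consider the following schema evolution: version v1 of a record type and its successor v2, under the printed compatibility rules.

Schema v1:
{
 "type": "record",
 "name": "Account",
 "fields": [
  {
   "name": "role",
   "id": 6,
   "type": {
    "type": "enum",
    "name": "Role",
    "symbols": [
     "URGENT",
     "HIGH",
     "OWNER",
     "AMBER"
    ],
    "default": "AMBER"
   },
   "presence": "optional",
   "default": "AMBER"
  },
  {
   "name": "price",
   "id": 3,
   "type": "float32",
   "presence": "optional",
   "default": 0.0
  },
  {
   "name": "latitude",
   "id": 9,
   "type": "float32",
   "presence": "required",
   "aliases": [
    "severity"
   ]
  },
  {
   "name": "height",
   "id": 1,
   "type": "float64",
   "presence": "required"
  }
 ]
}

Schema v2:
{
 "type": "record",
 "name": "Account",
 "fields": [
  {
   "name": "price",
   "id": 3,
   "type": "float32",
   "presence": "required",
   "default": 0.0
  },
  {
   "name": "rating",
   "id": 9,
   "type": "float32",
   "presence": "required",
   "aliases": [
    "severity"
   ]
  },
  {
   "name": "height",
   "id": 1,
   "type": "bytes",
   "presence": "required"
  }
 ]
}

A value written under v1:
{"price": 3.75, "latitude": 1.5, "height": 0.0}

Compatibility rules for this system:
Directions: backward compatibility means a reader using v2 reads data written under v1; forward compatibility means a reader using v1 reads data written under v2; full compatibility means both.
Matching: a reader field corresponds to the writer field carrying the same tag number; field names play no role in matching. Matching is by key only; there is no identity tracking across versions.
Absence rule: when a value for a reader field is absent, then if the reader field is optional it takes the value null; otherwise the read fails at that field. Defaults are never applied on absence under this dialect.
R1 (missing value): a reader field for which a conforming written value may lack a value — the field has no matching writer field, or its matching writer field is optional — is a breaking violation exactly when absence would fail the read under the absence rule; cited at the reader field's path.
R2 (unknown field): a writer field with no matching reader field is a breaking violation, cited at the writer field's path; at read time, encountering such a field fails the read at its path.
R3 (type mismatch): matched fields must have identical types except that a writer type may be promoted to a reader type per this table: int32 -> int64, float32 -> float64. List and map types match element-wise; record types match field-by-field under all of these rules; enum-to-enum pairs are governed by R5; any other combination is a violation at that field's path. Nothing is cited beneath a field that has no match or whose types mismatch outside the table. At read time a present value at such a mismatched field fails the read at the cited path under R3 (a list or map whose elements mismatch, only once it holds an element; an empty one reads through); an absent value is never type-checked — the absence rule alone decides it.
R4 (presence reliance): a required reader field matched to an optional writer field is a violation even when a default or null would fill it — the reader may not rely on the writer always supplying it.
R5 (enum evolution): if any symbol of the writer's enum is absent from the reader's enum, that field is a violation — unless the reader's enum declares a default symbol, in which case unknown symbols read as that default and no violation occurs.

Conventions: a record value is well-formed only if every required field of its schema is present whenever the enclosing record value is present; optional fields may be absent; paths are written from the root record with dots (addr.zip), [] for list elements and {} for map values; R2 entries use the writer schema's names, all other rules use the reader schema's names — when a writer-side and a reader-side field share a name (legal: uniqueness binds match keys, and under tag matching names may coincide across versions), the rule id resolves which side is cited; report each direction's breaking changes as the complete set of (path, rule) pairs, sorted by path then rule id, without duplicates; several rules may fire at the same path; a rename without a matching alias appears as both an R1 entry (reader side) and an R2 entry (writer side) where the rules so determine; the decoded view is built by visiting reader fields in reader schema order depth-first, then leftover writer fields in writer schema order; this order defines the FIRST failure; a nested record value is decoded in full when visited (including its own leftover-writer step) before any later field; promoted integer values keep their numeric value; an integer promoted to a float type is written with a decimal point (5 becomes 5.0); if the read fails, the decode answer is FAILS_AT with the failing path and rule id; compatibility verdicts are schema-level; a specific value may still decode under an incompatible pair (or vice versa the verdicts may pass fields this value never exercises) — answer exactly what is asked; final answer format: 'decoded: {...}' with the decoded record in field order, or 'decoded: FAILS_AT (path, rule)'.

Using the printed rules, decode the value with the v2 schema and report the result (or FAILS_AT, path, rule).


decoded: FAILS_AT (height, R3)

each type pair in Account: writer, then reader
decode walk for Account under reader schema v2:
  price := 3.75
  rating := 1.5 (from writer latitude)
  read fails at height under R3
  => FAILS_AT (height, R3)
remaining Account differences; none change what is asked:
  renamed field latitude to rating in record Account -> no rule fires on it and the decoded Account view is identical with or without it
  removed field role from record Account -> matters for Account compatibility verdicts, not for this value's decode
  field price in record Account: optional changed to required -> matters for Account compatibility verdicts, not for this value's decode


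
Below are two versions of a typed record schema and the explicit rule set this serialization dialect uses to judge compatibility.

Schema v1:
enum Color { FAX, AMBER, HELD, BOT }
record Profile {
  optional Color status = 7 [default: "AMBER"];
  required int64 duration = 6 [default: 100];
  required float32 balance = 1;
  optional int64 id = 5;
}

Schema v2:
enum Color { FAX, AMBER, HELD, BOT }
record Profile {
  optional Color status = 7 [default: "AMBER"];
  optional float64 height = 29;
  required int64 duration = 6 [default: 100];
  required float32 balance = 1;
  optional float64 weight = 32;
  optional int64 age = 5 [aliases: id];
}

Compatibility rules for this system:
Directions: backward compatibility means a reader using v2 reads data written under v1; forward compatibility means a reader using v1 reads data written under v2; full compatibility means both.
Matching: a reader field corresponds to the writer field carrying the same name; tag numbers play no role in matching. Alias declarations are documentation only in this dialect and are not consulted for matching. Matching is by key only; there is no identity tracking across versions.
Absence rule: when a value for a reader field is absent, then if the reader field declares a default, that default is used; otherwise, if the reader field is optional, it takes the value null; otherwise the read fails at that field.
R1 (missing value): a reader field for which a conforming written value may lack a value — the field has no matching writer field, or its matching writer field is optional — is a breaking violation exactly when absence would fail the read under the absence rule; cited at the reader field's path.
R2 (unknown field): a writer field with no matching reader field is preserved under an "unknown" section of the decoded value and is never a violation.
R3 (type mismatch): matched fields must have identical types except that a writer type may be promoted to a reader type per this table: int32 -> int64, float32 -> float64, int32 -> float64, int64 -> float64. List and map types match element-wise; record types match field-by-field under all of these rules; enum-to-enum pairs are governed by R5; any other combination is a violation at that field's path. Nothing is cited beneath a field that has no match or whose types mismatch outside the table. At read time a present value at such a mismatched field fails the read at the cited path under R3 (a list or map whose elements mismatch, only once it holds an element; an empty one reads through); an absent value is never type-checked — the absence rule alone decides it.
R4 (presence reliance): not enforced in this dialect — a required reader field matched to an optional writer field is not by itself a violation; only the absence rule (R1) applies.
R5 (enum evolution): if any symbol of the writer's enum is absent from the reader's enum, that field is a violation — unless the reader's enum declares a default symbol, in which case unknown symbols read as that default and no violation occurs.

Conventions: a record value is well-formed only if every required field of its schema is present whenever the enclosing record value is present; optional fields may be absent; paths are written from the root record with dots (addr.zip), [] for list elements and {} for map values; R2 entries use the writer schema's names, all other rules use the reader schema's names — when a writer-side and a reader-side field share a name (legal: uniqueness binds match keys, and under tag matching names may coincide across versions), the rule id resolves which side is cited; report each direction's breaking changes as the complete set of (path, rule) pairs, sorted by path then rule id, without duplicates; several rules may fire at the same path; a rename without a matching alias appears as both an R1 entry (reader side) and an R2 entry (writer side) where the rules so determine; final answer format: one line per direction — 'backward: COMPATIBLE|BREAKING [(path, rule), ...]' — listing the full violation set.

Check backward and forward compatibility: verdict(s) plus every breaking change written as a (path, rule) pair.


backward: COMPATIBLE []; forward: COMPATIBLE []

each type pair in Profile: writer, then reader
backward for Profile (reader v2, writer v1):
  Color -> Color, writer optional: status aligns to status
  height: no writer match
  int64 -> int64, writer required: duration aligns to duration
  float32 -> float32, writer required: balance aligns to balance
  weight: no writer match
  age: no writer match
  leftover writer field: id
  => backward: COMPATIBLE
forward for Profile (reader v1, writer v2):
  Color -> Color, writer optional: status aligns to status
  int64 -> int64, writer required: duration aligns to duration
  float32 -> float32, writer required: balance aligns to balance
  id: no writer match
  leftover writer field: height
  leftover writer field: weight
  leftover writer field: age
  => forward: COMPATIBLE


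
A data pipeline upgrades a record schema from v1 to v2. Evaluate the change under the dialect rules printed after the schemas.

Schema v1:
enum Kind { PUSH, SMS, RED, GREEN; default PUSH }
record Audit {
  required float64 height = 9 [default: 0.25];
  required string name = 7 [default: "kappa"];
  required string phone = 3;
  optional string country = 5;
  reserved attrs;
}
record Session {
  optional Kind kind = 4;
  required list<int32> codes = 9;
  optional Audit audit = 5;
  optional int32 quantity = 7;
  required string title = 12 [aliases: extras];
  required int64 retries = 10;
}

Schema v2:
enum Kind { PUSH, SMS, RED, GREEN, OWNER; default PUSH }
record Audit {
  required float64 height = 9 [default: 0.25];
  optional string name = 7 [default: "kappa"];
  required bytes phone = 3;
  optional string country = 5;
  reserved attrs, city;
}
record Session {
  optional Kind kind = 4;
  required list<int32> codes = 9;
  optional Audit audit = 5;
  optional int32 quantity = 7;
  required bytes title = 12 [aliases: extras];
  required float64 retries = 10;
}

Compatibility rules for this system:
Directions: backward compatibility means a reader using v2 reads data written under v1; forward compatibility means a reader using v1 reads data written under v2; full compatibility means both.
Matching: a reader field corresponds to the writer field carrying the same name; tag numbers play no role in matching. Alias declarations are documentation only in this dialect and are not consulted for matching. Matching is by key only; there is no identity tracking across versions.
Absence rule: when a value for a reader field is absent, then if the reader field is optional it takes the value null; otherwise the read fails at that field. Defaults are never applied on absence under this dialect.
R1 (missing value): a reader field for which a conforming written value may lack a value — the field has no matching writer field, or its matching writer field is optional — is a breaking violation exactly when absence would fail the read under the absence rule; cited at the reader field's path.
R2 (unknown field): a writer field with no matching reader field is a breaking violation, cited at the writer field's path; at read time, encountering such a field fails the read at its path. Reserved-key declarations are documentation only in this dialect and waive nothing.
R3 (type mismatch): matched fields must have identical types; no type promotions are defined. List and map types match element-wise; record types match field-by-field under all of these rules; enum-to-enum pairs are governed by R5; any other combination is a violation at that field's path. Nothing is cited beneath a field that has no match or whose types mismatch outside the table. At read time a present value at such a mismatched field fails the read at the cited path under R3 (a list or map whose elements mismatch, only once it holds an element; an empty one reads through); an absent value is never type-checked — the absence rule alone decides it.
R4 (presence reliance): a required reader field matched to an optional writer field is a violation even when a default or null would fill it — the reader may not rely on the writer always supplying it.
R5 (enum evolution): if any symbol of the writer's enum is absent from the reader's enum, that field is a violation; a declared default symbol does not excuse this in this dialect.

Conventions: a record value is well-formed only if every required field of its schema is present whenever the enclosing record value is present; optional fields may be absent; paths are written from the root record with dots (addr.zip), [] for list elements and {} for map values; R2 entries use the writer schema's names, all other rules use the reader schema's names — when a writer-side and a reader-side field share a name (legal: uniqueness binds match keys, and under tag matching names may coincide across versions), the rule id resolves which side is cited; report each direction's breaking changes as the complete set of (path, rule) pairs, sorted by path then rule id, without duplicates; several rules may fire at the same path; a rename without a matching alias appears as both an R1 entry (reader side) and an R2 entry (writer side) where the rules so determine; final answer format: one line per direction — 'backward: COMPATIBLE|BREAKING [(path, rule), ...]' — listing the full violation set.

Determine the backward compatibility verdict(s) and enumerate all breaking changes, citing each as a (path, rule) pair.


arrows below run writer -> reader for Session
checking backward for Session: reader v2 against writer v1:
  writer optional, Kind -> Kind: reader kind maps from writer kind
  writer required, list<int32> -> list<int32>: reader codes maps from writer codes
  writer optional, Audit -> Audit: reader audit maps from writer audit
  writer optional, int32 -> int32: reader quantity maps from writer quantity
  writer required, string -> bytes: reader title maps from writer title
  writer required, int64 -> float64: reader retries maps from writer retries
  writer required, float64 -> float64: reader audit.height maps from writer audit.height
  writer required, string -> string: reader audit.name maps from writer audit.name
  writer required, string -> bytes: reader audit.phone maps from writer audit.phone
  writer optional, string -> string: reader audit.country maps from writer audit.country
  rule R3 violated at audit.phone
  rule R3 violated at retries
  rule R3 violated at title
  => 3 violation(s): backward is BREAKING for Session
ruling out the remaining Session differences:
  enum Kind (field kind in record Session): symbol OWNER added -> matters only for Session's forward compatibility — outside the asked direction
  field name in record Audit: required changed to optional -> matters only for Session's forward compatibility — outside the asked direction

backward: BREAKING [(audit.phone, R3), (retries, R3), (title, R3)]


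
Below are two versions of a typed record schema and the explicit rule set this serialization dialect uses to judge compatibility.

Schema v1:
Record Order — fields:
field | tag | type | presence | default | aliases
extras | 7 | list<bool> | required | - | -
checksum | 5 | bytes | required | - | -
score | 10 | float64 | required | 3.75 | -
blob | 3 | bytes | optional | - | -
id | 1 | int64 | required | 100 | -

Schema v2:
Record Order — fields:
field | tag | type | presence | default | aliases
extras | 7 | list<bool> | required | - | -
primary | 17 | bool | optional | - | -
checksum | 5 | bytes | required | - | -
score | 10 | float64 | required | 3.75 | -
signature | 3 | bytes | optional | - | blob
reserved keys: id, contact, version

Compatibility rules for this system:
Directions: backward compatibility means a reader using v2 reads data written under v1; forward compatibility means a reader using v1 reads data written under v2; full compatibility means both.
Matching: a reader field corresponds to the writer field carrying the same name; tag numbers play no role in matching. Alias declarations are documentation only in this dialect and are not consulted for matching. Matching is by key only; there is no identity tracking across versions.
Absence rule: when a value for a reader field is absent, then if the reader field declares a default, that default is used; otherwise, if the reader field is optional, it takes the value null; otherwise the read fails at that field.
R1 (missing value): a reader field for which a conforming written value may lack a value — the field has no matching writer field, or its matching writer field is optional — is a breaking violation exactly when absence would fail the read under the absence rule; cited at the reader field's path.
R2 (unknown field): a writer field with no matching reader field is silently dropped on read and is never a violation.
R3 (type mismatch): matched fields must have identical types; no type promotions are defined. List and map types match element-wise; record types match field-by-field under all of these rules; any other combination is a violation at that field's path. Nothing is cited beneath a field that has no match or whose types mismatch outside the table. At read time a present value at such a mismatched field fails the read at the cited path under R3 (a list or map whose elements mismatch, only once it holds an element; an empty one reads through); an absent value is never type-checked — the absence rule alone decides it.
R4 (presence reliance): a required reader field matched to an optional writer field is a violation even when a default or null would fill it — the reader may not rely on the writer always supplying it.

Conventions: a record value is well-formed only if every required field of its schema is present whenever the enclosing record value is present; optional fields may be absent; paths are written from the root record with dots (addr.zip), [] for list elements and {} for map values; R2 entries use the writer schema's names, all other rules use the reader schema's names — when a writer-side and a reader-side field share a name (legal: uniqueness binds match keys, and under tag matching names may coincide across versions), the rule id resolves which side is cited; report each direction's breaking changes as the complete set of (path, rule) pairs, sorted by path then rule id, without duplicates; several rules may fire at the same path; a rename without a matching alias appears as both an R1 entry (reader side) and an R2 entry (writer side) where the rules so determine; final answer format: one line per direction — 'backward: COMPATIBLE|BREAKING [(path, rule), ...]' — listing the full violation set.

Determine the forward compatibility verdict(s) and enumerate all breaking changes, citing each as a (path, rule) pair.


arrows below run writer -> reader for Order
checking forward for Order: reader v1 against writer v2:
  writer required, list<bool> -> list<bool>: reader extras maps from writer extras
  writer required, bytes -> bytes: reader checksum maps from writer checksum
  writer required, float64 -> float64: reader score maps from writer score
  blob has no writer counterpart
  id has no writer counterpart
  primary (writer side), unknown to reader
  signature (writer side), unknown to reader
  => forward verdict for Order: COMPATIBLE, no violations
ruling out the remaining Order differences:
  added field primary to record Order: optional bool, tag 17 (in v2 it sits immediately before checksum) -> fires no rule on Order, leaving the asked answer as it is
  renamed field blob to signature in record Order (alias blob declared on the renamed field) -> fires no rule on Order, leaving the asked answer as it is
  removed field id from record Order (its key "id" joins the reserved list) -> fires no rule on Order, leaving the asked answer as it is

forward: COMPATIBLE []
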